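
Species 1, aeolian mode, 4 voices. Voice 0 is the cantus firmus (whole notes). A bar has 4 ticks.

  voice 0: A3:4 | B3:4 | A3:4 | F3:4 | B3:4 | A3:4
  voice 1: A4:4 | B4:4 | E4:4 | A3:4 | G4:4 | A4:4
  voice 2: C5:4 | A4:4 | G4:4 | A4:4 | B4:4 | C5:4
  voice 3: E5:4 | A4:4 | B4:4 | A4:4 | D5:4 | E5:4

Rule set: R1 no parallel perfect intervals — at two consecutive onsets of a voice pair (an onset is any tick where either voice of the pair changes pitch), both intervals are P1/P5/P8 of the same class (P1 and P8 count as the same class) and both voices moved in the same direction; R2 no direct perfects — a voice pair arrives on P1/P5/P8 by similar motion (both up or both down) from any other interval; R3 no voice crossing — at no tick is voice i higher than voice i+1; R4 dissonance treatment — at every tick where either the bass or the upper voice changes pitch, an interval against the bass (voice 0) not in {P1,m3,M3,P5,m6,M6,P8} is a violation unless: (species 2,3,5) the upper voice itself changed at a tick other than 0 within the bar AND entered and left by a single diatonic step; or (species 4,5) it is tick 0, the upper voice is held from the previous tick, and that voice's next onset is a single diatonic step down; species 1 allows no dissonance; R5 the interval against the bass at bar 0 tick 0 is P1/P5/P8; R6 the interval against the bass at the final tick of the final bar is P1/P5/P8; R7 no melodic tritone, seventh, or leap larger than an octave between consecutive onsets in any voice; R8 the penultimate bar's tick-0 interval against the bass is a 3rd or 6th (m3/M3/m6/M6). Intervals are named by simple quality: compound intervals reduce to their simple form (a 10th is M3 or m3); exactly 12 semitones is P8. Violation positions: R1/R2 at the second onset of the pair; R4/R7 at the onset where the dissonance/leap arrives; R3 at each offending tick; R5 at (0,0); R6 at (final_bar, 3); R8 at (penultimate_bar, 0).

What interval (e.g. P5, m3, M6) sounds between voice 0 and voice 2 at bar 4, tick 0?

voice 0=B3 voice 2=B4 -> P8

P8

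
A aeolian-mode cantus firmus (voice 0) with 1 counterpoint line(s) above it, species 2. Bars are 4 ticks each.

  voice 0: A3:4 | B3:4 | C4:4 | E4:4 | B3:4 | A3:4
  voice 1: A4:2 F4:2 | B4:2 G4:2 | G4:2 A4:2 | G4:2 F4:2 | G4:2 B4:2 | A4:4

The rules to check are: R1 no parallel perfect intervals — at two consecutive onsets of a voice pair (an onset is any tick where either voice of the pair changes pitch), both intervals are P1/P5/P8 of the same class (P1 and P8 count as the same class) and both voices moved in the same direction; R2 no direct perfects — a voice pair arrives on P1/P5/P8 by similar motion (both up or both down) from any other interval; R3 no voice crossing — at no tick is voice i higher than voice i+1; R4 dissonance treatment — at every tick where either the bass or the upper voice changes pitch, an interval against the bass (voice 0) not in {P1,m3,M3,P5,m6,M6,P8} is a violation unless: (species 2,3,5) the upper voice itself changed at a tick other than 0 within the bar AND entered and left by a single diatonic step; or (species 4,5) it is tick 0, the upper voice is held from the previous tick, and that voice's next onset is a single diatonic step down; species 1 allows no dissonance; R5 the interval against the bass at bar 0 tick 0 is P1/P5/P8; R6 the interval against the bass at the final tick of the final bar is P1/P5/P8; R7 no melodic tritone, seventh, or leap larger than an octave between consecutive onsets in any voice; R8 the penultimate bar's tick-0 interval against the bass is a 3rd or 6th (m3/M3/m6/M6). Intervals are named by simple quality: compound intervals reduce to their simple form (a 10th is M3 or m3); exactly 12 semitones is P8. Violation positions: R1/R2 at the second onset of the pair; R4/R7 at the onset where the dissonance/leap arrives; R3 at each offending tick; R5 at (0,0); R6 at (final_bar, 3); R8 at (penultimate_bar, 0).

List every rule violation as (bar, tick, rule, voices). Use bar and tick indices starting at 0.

(1, 0, R2, (0, 1))
(1, 0, R7, (1,))
(5, 0, R1, (0, 1))

bar 0: v0=A3 v1=A4 downbeat P8
bar 1: v0=B3 v1=B4 downbeat P8
bar 2: v0=C4 v1=G4 downbeat P5
bar 3: v0=E4 v1=G4 downbeat m3
bar 4: v0=B3 v1=G4 downbeat m6
bar 5: v0=A3 v1=A4 downbeat P8
  -> R2 @ bar 1 tick 0 v(0, 1): A3/F4 m6 -> B3/B4 P8 similar
  -> R7 @ bar 1 tick 0 v(1,): F4->B4 leap 6st
  -> R1 @ bar 5 tick 0 v(0, 1): B3/B4 P8 -> A3/A4 P8 similar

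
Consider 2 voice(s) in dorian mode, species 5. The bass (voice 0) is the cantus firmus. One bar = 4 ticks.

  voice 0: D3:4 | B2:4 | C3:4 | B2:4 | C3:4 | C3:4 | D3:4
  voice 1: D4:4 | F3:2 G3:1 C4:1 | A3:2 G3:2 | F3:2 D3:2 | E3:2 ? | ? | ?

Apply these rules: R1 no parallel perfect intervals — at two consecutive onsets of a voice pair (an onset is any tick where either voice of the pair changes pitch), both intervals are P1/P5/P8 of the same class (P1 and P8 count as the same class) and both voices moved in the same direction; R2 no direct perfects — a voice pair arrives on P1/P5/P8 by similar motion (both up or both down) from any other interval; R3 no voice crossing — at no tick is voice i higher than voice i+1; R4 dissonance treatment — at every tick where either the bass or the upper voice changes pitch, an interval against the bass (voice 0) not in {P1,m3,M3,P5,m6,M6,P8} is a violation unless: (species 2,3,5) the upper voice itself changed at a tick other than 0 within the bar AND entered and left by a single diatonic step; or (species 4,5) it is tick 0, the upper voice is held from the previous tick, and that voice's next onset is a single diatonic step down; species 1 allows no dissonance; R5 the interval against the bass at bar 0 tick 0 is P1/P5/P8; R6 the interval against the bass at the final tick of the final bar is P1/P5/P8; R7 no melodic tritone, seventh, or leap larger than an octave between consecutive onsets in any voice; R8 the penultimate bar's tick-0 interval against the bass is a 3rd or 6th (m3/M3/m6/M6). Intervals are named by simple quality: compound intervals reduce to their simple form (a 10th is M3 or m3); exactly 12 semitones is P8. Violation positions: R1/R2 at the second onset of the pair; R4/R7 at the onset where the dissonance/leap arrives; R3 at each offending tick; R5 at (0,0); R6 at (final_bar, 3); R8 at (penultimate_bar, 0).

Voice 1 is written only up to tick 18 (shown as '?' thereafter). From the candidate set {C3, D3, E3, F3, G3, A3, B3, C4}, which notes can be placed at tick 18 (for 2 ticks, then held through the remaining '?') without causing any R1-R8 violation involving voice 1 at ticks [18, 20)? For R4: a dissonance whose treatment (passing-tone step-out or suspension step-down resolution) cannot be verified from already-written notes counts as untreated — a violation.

{A3, C3, C4, E3, G3}

C3: legal
D3: violates R4
E3: legal
F3: violates R4
G3: legal
A3: legal
B3: violates R4
C4: legal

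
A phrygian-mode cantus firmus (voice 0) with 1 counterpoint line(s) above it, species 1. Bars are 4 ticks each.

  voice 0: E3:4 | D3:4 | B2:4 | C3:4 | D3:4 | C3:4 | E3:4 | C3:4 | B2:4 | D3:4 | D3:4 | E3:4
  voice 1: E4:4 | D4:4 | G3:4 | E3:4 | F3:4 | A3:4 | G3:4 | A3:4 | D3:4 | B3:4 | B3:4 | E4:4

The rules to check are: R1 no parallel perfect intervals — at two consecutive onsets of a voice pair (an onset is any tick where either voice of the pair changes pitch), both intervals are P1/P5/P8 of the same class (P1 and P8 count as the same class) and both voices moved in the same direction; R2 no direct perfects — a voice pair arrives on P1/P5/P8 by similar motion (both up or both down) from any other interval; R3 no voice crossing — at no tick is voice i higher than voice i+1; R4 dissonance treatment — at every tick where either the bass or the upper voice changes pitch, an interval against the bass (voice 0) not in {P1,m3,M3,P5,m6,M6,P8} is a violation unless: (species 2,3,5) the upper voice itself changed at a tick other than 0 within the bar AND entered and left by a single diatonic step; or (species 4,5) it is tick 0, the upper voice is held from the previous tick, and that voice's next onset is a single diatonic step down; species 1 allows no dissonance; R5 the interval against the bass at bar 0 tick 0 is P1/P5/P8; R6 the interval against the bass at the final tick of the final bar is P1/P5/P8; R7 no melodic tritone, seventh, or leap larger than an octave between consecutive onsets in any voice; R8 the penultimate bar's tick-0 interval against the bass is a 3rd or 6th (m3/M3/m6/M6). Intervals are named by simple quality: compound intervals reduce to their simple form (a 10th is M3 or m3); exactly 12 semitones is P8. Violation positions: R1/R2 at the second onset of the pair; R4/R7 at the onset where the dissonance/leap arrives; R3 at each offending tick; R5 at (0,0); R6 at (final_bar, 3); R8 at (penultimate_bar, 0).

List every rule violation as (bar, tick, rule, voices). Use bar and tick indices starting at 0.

(1, 0, R1, (0, 1))
(11, 0, R2, (0, 1))

bar 0: v0=E3 v1=E4 downbeat P8
bar 1: v0=D3 v1=D4 downbeat P8
bar 2: v0=B2 v1=G3 downbeat m6
bar 3: v0=C3 v1=E3 downbeat M3
bar 4: v0=D3 v1=F3 downbeat m3
bar 5: v0=C3 v1=A3 downbeat M6
bar 6: v0=E3 v1=G3 downbeat m3
bar 7: v0=C3 v1=A3 downbeat M6
bar 8: v0=B2 v1=D3 downbeat m3
bar 9: v0=D3 v1=B3 downbeat M6
bar 10: v0=D3 v1=B3 downbeat M6
bar 11: v0=E3 v1=E4 downbeat P8
  -> R1 @ bar 1 tick 0 v(0, 1): E3/E4 P8 -> D3/D4 P8 similar
  -> R2 @ bar 11 tick 0 v(0, 1): D3/B3 M6 -> E3/E4 P8 similar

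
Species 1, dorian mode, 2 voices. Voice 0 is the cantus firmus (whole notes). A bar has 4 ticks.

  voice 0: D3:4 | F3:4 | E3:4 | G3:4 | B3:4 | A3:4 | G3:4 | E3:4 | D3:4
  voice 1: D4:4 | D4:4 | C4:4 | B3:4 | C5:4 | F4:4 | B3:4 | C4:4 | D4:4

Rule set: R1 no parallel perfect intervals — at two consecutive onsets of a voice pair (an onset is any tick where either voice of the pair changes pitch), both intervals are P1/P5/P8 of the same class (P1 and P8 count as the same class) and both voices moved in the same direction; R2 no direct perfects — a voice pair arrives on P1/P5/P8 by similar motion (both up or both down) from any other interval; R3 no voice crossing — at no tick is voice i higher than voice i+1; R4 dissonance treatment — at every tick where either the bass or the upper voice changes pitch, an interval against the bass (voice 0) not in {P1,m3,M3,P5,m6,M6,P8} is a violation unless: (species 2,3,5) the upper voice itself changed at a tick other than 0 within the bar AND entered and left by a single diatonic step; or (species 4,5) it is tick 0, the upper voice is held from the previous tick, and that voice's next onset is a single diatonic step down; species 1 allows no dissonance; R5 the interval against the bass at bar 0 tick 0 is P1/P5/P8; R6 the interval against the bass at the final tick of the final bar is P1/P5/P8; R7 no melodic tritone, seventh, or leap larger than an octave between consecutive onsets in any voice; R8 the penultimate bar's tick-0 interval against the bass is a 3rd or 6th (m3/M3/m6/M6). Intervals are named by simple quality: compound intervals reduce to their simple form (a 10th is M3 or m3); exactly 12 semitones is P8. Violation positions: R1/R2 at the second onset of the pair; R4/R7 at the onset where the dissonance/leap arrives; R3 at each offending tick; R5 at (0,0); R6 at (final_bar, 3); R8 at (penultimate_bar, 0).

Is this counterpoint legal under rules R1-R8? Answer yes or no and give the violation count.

No (3 violations)

bar 0: v0=D3 v1=D4 (P8)
bar 1: v0=F3 v1=D4 (M6)
bar 2: v0=E3 v1=C4 (m6)
bar 3: v0=G3 v1=B3 (M3)
bar 4: v0=B3 v1=C5 (m2)
bar 5: v0=A3 v1=F4 (m6)
bar 6: v0=G3 v1=B3 (M3)
bar 7: v0=E3 v1=C4 (m6)
bar 8: v0=D3 v1=D4 (P8)
  R4 @ bar4.0: B3/C5 m2 untreated
  R7 @ bar4.0: B3->C5 leap 13st
  R7 @ bar6.0: F4->B3 leap 6st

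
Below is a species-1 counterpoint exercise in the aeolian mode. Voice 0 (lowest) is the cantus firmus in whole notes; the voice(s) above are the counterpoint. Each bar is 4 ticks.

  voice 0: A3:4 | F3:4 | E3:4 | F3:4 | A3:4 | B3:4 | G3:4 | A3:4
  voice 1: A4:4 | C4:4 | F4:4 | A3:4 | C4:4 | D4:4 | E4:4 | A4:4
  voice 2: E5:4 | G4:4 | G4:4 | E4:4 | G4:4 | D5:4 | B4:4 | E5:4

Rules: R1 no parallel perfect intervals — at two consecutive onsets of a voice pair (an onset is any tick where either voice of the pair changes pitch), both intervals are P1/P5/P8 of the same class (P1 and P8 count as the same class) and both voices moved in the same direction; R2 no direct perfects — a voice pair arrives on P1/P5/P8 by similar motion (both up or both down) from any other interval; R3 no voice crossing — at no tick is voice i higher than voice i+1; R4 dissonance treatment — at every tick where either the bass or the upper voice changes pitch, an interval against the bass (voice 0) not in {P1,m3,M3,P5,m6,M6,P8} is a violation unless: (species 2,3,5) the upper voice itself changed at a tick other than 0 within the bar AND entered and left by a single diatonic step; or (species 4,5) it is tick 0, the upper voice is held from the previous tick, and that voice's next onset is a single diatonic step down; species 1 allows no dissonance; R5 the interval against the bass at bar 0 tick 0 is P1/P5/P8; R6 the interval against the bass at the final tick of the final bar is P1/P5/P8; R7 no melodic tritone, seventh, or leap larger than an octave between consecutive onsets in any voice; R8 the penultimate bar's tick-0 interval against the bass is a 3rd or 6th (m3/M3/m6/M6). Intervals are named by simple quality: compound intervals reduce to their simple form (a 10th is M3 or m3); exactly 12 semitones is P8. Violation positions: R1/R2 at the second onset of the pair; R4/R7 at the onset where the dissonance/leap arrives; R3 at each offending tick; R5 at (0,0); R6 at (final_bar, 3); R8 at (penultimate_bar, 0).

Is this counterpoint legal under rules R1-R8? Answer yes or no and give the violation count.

bar 0: v0=A3 v1=A4 v2=E5 (P5)
bar 1: v0=F3 v1=C4 v2=G4 (M2)
bar 2: v0=E3 v1=F4 v2=G4 (m3)
bar 3: v0=F3 v1=A3 v2=E4 (M7)
bar 4: v0=A3 v1=C4 v2=G4 (m7)
bar 5: v0=B3 v1=D4 v2=D5 (m3)
bar 6: v0=G3 v1=E4 v2=B4 (M3)
bar 7: v0=A3 v1=A4 v2=E5 (P5)
  R1 @ bar1.0: A4/E5 P5 -> C4/G4 P5 similar
  R2 @ bar1.0: A3/A4 P8 -> F3/C4 P5 similar
  R4 @ bar1.0: F3/G4 M2 untreated
  R4 @ bar2.0: E3/F4 m2 untreated
  R2 @ bar3.0: F4/G4 M2 -> A3/E4 P5 similar
  R4 @ bar3.0: F3/E4 M7 untreated
  R1 @ bar4.0: A3/E4 P5 -> C4/G4 P5 similar
  R4 @ bar4.0: A3/G4 m7 untreated
  R2 @ bar5.0: C4/G4 P5 -> D4/D5 P8 similar
  R1 @ bar7.0: E4/B4 P5 -> A4/E5 P5 similar
  R2 @ bar7.0: G3/E4 M6 -> A3/A4 P8 similar
  R2 @ bar7.0: G3/B4 M3 -> A3/E5 P5 similar

No (12 violations)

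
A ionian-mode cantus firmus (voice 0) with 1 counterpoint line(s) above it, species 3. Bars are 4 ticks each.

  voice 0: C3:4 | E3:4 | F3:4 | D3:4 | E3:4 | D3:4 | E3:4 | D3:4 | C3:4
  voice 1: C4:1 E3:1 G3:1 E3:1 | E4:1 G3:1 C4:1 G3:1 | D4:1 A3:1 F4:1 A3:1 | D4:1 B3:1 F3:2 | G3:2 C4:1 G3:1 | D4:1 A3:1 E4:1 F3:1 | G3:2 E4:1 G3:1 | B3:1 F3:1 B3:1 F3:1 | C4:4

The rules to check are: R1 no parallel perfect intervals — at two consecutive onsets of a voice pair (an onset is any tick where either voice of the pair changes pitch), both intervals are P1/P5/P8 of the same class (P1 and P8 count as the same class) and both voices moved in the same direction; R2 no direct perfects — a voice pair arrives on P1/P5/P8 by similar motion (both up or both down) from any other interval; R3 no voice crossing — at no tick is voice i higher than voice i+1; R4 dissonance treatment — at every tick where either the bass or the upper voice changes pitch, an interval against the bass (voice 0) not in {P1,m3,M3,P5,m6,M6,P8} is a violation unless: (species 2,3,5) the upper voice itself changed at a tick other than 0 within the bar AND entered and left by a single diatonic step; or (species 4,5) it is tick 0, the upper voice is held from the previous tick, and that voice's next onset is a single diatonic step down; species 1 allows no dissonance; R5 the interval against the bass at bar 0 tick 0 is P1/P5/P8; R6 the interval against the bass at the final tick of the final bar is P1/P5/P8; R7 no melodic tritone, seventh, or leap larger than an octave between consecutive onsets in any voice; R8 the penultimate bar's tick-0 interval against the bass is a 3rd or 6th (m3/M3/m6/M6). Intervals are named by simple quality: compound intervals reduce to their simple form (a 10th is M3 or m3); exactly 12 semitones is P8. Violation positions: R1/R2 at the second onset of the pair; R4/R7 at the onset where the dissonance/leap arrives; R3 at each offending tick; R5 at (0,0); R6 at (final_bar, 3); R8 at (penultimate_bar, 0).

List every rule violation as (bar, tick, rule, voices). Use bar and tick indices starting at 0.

(1, 0, R2, (0, 1))
(3, 2, R7, (1,))
(5, 2, R4, (0, 1))
(5, 3, R7, (1,))
(7, 1, R7, (1,))
(7, 2, R7, (1,))
(7, 3, R7, (1,))

bar 0: v0=C3 v1=C4 downbeat P8
bar 1: v0=E3 v1=E4 downbeat P8
bar 2: v0=F3 v1=D4 downbeat M6
bar 3: v0=D3 v1=D4 downbeat P8
bar 4: v0=E3 v1=G3 downbeat m3
bar 5: v0=D3 v1=D4 downbeat P8
bar 6: v0=E3 v1=G3 downbeat m3
bar 7: v0=D3 v1=B3 downbeat M6
bar 8: v0=C3 v1=C4 downbeat P8
  -> R2 @ bar 1 tick 0 v(0, 1): C3/E3 M3 -> E3/E4 P8 similar
  -> R7 @ bar 3 tick 2 v(1,): B3->F3 leap 6st
  -> R4 @ bar 5 tick 2 v(0, 1): D3/E4 M2 untreated
  -> R7 @ bar 5 tick 3 v(1,): E4->F3 leap 11st
  -> R7 @ bar 7 tick 1 v(1,): B3->F3 leap 6st
  -> R7 @ bar 7 tick 2 v(1,): F3->B3 leap 6st
  -> R7 @ bar 7 tick 3 v(1,): B3->F3 leap 6st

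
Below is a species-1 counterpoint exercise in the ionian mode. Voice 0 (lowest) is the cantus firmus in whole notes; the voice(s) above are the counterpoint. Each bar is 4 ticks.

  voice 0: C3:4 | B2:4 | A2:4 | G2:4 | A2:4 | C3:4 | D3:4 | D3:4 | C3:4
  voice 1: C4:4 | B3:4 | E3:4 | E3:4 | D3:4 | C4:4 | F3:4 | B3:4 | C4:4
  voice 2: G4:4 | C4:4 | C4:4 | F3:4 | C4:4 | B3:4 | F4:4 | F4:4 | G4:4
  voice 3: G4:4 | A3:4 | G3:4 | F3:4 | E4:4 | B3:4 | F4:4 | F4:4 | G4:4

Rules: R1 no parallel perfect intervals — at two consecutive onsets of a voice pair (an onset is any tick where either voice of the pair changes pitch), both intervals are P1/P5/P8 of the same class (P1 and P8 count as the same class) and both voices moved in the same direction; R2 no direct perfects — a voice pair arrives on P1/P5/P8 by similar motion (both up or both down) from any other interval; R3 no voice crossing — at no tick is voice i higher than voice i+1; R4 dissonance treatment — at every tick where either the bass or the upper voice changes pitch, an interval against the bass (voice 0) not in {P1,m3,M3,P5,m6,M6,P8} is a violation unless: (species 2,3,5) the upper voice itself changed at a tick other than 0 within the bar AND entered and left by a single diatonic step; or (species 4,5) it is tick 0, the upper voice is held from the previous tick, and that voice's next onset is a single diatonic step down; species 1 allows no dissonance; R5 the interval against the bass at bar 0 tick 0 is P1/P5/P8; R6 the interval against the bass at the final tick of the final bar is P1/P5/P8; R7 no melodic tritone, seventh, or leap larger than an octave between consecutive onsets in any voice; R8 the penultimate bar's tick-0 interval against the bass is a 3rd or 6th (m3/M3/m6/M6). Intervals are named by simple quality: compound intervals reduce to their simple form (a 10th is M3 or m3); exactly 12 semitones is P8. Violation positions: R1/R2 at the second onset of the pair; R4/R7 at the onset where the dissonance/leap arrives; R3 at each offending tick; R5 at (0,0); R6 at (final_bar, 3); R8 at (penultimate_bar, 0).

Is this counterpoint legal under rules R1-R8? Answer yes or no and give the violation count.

No (36 violations)

bar 0: v0=C3 v1=C4 v2=G4 v3=G4 (P5)
bar 1: v0=B2 v1=B3 v2=C4 v3=A3 (m7)
bar 2: v0=A2 v1=E3 v2=C4 v3=G3 (m7)
bar 3: v0=G2 v1=E3 v2=F3 v3=F3 (m7)
bar 4: v0=A2 v1=D3 v2=C4 v3=E4 (P5)
bar 5: v0=C3 v1=C4 v2=B3 v3=B3 (M7)
bar 6: v0=D3 v1=F3 v2=F4 v3=F4 (m3)
bar 7: v0=D3 v1=B3 v2=F4 v3=F4 (m3)
bar 8: v0=C3 v1=C4 v2=G4 v3=G4 (P5)
  R1 @ bar1.0: C3/C4 P8 -> B2/B3 P8 similar
  R3 @ bar1.0: C4 above A3
  R4 @ bar1.0: B2/C4 m2 untreated
  R4 @ bar1.0: B2/A3 m7 untreated
  R7 @ bar1.0: G4->A3 leap 10st
  R3 @ bar1.1: C4 above A3
  R3 @ bar1.2: C4 above A3
  R3 @ bar1.3: C4 above A3
  R2 @ bar2.0: B2/B3 P8 -> A2/E3 P5 similar
  R3 @ bar2.0: C4 above G3
  R4 @ bar2.0: A2/G3 m7 untreated
  R3 @ bar2.1: C4 above G3
  R3 @ bar2.2: C4 above G3
  R3 @ bar2.3: C4 above G3
  R2 @ bar3.0: C4/G3 P4 -> F3/F3 P1 similar
  R4 @ bar3.0: G2/F3 m7 untreated
  R4 @ bar3.0: G2/F3 m7 untreated
  R2 @ bar4.0: G2/F3 m7 -> A2/E4 P5 similar
  R4 @ bar4.0: A2/D3 P4 untreated
  R7 @ bar4.0: F3->E4 leap 11st
  R2 @ bar5.0: A2/D3 P4 -> C3/C4 P8 similar
  R2 @ bar5.0: C4/E4 M3 -> B3/B3 P1 similar
  R3 @ bar5.0: C4 above B3
  R4 @ bar5.0: C3/B3 M7 untreated
  R4 @ bar5.0: C3/B3 M7 untreated
  R7 @ bar5.0: D3->C4 leap 10st
  R3 @ bar5.1: C4 above B3
  R3 @ bar5.2: C4 above B3
  R3 @ bar5.3: C4 above B3
  R1 @ bar6.0: B3/B3 P1 -> F4/F4 P1 similar
  R7 @ bar6.0: B3->F4 leap 6st
  R7 @ bar6.0: B3->F4 leap 6st
  R7 @ bar7.0: F3->B3 leap 6st
  R1 @ bar8.0: F4/F4 P1 -> G4/G4 P1 similar
  R2 @ bar8.0: B3/F4 TT -> C4/G4 P5 similar
  R2 @ bar8.0: B3/F4 TT -> C4/G4 P5 similar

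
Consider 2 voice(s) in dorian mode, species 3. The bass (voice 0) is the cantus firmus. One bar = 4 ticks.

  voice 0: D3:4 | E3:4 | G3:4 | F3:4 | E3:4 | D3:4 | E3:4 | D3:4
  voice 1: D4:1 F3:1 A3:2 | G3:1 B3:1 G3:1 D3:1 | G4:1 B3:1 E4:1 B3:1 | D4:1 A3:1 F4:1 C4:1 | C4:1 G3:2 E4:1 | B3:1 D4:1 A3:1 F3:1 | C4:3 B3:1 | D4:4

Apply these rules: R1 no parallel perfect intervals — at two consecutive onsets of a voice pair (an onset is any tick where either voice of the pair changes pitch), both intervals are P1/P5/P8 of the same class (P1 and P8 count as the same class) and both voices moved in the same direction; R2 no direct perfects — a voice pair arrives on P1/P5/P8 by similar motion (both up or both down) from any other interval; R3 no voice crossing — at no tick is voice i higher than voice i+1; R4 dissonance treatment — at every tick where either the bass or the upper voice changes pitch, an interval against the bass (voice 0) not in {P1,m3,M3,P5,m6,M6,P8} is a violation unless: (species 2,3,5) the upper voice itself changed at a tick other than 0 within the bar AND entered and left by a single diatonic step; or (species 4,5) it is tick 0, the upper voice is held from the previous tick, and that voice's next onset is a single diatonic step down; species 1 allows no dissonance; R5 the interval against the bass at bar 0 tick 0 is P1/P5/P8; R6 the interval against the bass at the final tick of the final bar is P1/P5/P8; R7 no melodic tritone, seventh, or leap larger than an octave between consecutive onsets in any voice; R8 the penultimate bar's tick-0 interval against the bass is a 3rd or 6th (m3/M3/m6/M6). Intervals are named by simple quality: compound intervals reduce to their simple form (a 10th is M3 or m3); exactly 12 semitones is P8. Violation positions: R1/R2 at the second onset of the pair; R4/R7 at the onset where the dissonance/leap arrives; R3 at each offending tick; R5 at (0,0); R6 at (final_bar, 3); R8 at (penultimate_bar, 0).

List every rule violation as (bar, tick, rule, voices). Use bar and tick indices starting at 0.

bar 0: v0=D3 v1=D4 downbeat P8
bar 1: v0=E3 v1=G3 downbeat m3
bar 2: v0=G3 v1=G4 downbeat P8
bar 3: v0=F3 v1=D4 downbeat M6
bar 4: v0=E3 v1=C4 downbeat m6
bar 5: v0=D3 v1=B3 downbeat M6
bar 6: v0=E3 v1=C4 downbeat m6
bar 7: v0=D3 v1=D4 downbeat P8
  -> R3 @ bar 1 tick 3 v(0, 1): E3 above D3
  -> R4 @ bar 1 tick 3 v(0, 1): E3/D3 M2 untreated
  -> R2 @ bar 2 tick 0 v(0, 1): E3/D3 M2 -> G3/G4 P8 similar
  -> R7 @ bar 2 tick 0 v(1,): D3->G4 leap 17st

(1, 3, R3, (0, 1))
(1, 3, R4, (0, 1))
(2, 0, R2, (0, 1))
(2, 0, R7, (1,))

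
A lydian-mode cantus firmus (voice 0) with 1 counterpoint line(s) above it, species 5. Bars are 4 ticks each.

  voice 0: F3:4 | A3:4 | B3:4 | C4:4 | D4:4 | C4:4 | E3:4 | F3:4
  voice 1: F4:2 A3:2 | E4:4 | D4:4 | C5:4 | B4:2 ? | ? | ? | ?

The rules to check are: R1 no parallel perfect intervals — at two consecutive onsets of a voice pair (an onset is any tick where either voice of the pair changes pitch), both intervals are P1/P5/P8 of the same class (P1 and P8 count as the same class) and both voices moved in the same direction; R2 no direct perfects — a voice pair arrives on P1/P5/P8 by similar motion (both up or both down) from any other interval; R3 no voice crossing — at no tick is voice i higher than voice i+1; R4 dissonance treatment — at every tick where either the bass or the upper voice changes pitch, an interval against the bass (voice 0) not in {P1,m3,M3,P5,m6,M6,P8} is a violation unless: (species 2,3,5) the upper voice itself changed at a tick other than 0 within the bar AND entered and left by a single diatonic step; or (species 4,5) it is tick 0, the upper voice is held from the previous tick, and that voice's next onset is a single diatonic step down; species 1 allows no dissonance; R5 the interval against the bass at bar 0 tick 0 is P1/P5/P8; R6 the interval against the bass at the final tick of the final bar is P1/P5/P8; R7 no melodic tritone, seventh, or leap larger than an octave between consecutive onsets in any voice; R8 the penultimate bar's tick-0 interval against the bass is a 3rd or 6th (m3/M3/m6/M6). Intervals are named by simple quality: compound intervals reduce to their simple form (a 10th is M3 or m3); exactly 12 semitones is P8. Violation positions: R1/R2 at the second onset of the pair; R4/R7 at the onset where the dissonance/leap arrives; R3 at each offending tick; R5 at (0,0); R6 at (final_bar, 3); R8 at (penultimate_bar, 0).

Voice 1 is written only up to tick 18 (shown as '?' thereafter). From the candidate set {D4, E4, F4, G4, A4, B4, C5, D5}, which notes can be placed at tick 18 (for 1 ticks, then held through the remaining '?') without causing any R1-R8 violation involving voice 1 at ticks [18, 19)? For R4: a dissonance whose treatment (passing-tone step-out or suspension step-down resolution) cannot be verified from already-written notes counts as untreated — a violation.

{A4, B4, D4, D5}

D4: legal
E4: violates R4
F4: violates R7
G4: violates R4
A4: legal
B4: legal
C5: violates R4
D5: legal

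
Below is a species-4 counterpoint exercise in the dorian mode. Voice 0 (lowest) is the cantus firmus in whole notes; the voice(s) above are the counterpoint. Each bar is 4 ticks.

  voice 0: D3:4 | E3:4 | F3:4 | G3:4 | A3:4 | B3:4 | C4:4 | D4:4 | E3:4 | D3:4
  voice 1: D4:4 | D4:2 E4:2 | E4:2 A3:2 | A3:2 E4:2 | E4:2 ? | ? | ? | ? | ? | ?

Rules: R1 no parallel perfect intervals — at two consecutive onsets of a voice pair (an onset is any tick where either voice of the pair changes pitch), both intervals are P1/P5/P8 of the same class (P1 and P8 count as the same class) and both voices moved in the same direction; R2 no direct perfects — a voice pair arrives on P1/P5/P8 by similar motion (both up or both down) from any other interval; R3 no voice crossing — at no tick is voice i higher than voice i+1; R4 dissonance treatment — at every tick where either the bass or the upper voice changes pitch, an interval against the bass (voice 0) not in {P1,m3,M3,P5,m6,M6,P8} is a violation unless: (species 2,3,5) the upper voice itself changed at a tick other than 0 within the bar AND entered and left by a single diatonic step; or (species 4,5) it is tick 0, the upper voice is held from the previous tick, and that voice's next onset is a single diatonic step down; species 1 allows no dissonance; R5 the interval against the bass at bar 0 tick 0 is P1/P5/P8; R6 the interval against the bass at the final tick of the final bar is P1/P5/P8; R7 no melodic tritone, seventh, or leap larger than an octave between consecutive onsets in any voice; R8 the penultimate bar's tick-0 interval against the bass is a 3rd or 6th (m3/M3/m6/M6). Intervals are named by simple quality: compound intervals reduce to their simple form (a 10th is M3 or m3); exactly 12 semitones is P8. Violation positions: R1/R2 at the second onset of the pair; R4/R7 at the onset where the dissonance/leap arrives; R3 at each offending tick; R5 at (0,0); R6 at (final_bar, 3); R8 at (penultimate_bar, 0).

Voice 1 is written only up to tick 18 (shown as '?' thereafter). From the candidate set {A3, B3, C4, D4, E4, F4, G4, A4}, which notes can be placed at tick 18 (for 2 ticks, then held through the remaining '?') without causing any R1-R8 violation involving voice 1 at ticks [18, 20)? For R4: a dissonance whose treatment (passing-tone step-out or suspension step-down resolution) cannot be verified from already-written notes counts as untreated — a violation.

A3: legal
B3: violates R4
C4: legal
D4: violates R4
E4: legal
F4: legal
G4: violates R4
A4: legal

{A3, A4, C4, E4, F4}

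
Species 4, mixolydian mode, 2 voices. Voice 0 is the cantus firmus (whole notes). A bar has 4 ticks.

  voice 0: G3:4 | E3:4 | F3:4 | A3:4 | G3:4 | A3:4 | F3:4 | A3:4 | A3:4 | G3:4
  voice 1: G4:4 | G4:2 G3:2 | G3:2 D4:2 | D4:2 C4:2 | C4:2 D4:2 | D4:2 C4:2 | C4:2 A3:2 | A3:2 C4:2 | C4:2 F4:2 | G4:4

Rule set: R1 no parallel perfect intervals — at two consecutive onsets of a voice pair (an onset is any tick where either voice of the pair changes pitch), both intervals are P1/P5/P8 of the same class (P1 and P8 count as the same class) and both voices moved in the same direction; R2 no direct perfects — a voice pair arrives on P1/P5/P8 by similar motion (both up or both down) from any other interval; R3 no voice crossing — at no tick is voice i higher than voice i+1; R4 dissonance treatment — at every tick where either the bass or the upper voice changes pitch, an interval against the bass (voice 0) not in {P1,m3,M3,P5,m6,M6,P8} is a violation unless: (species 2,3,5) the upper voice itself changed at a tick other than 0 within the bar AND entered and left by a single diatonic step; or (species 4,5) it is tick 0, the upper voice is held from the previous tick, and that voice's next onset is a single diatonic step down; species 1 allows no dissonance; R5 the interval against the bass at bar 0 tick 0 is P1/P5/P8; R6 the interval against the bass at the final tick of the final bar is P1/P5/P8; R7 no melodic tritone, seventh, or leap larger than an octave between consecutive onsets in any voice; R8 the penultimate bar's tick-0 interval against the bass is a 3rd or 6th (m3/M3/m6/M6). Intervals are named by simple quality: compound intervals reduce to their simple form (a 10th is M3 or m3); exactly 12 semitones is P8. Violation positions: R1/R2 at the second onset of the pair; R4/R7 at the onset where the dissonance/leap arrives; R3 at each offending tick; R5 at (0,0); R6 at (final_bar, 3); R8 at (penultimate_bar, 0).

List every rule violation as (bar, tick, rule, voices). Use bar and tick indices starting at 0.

bar 0: v0=G3 v1=G4 downbeat P8
bar 1: v0=E3 v1=G4 downbeat m3
bar 2: v0=F3 v1=G3 downbeat M2
bar 3: v0=A3 v1=D4 downbeat P4
bar 4: v0=G3 v1=C4 downbeat P4
bar 5: v0=A3 v1=D4 downbeat P4
bar 6: v0=F3 v1=C4 downbeat P5
bar 7: v0=A3 v1=A3 downbeat P1
bar 8: v0=A3 v1=C4 downbeat m3
bar 9: v0=G3 v1=G4 downbeat P8
  -> R4 @ bar 2 tick 0 v(0, 1): F3/G3 M2 untreated
  -> R4 @ bar 4 tick 0 v(0, 1): G3/C4 P4 untreated

(2, 0, R4, (0, 1))
(4, 0, R4, (0, 1))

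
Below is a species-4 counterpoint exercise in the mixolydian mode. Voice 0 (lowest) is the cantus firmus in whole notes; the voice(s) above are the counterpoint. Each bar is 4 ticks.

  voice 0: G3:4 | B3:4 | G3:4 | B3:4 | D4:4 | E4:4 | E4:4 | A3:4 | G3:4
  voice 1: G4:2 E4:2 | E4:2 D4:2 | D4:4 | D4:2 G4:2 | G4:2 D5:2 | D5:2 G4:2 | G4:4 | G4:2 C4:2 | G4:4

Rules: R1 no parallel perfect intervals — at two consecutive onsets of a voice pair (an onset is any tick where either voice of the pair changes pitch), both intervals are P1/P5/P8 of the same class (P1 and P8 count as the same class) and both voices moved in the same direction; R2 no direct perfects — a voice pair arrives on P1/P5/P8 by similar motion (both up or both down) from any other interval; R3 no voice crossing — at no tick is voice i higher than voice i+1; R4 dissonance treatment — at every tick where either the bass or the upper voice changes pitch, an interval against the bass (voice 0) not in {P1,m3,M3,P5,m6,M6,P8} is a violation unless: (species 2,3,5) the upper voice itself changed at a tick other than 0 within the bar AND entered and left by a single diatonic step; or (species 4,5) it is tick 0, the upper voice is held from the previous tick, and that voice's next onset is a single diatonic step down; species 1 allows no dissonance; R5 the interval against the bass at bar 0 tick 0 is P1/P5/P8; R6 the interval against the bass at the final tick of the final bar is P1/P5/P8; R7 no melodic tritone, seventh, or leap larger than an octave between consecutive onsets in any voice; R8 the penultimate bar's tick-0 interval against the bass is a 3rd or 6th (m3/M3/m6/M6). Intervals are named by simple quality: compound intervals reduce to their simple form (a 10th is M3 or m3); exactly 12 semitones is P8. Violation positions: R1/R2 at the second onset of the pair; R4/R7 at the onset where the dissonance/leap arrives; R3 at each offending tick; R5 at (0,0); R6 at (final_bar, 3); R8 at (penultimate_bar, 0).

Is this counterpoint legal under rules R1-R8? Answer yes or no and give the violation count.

bar 0: v0=G3 v1=G4 (P8)
bar 1: v0=B3 v1=E4 (P4)
bar 2: v0=G3 v1=D4 (P5)
bar 3: v0=B3 v1=D4 (m3)
bar 4: v0=D4 v1=G4 (P4)
bar 5: v0=E4 v1=D5 (m7)
bar 6: v0=E4 v1=G4 (m3)
bar 7: v0=A3 v1=G4 (m7)
bar 8: v0=G3 v1=G4 (P8)
  R4 @ bar4.0: D4/G4 P4 untreated
  R4 @ bar5.0: E4/D5 m7 untreated
  R4 @ bar7.0: A3/G4 m7 untreated
  R8 @ bar7.0: penult m7 not 3rd/6th

No (4 violations)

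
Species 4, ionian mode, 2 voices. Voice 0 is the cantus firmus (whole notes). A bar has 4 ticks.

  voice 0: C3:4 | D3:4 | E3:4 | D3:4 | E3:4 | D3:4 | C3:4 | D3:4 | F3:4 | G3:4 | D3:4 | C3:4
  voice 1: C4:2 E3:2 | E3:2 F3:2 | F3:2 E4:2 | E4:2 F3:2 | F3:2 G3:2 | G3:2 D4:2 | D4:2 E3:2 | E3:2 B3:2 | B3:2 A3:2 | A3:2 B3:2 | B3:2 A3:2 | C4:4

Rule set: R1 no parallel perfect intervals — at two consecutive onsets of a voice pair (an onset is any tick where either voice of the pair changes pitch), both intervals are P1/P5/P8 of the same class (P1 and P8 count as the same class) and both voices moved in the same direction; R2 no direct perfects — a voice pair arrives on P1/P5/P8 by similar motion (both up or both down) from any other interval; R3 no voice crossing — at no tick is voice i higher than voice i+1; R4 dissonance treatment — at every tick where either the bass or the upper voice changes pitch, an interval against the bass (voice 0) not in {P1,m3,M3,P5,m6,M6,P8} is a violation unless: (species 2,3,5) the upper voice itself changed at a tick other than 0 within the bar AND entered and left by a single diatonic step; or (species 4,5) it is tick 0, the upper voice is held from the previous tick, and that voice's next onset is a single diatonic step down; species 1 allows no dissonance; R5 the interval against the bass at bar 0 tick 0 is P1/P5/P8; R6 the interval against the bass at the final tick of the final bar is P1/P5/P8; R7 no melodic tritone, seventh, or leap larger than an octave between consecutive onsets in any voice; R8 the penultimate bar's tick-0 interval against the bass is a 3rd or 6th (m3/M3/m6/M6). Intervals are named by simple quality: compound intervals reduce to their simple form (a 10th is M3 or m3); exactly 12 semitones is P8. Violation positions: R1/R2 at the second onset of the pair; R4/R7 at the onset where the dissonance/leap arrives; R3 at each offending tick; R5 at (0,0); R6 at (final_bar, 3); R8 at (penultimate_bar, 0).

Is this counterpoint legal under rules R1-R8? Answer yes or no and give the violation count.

bar 0: v0=C3 v1=C4 (P8)
bar 1: v0=D3 v1=E3 (M2)
bar 2: v0=E3 v1=F3 (m2)
bar 3: v0=D3 v1=E4 (M2)
bar 4: v0=E3 v1=F3 (m2)
bar 5: v0=D3 v1=G3 (P4)
bar 6: v0=C3 v1=D4 (M2)
bar 7: v0=D3 v1=E3 (M2)
bar 8: v0=F3 v1=B3 (TT)
bar 9: v0=G3 v1=A3 (M2)
bar 10: v0=D3 v1=B3 (M6)
bar 11: v0=C3 v1=C4 (P8)
  R4 @ bar1.0: D3/E3 M2 untreated
  R4 @ bar2.0: E3/F3 m2 untreated
  R7 @ bar2.2: F3->E4 leap 11st
  R4 @ bar3.0: D3/E4 M2 untreated
  R7 @ bar3.2: E4->F3 leap 11st
  R4 @ bar4.0: E3/F3 m2 untreated
  R4 @ bar5.0: D3/G3 P4 untreated
  R4 @ bar6.0: C3/D4 M2 untreated
  R7 @ bar6.2: D4->E3 leap 10st
  R4 @ bar7.0: D3/E3 M2 untreated
  R4 @ bar9.0: G3/A3 M2 untreated

No (11 violations)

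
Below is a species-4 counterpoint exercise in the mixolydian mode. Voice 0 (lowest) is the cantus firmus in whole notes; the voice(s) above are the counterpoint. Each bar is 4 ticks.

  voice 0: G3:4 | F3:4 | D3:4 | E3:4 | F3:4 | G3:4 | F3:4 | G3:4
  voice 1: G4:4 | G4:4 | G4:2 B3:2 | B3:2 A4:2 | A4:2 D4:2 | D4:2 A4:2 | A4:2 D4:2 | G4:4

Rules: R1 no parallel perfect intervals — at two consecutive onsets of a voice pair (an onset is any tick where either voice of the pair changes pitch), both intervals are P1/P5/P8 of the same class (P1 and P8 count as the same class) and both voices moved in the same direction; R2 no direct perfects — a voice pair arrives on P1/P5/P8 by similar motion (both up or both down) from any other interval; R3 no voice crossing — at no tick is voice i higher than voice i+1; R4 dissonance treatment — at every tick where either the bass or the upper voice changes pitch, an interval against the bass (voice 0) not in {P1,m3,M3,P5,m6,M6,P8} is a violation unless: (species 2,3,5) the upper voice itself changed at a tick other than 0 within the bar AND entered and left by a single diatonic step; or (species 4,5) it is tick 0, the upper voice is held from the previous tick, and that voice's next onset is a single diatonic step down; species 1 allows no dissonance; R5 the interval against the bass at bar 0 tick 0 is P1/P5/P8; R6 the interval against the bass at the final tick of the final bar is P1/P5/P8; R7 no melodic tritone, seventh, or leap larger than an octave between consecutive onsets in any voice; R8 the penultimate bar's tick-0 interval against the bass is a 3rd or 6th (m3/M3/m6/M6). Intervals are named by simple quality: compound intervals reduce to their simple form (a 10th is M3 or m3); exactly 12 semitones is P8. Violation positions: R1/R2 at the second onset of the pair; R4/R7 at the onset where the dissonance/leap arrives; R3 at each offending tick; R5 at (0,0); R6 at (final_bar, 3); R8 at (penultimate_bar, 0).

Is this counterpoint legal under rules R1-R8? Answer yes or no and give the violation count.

bar 0: v0=G3 v1=G4 (P8)
bar 1: v0=F3 v1=G4 (M2)
bar 2: v0=D3 v1=G4 (P4)
bar 3: v0=E3 v1=B3 (P5)
bar 4: v0=F3 v1=A4 (M3)
bar 5: v0=G3 v1=D4 (P5)
bar 6: v0=F3 v1=A4 (M3)
bar 7: v0=G3 v1=G4 (P8)
  R4 @ bar1.0: F3/G4 M2 untreated
  R4 @ bar2.0: D3/G4 P4 untreated
  R4 @ bar3.2: E3/A4 P4 untreated
  R7 @ bar3.2: B3->A4 leap 10st
  R4 @ bar5.2: G3/A4 M2 untreated
  R2 @ bar7.0: F3/D4 M6 -> G3/G4 P8 similar

No (6 violations)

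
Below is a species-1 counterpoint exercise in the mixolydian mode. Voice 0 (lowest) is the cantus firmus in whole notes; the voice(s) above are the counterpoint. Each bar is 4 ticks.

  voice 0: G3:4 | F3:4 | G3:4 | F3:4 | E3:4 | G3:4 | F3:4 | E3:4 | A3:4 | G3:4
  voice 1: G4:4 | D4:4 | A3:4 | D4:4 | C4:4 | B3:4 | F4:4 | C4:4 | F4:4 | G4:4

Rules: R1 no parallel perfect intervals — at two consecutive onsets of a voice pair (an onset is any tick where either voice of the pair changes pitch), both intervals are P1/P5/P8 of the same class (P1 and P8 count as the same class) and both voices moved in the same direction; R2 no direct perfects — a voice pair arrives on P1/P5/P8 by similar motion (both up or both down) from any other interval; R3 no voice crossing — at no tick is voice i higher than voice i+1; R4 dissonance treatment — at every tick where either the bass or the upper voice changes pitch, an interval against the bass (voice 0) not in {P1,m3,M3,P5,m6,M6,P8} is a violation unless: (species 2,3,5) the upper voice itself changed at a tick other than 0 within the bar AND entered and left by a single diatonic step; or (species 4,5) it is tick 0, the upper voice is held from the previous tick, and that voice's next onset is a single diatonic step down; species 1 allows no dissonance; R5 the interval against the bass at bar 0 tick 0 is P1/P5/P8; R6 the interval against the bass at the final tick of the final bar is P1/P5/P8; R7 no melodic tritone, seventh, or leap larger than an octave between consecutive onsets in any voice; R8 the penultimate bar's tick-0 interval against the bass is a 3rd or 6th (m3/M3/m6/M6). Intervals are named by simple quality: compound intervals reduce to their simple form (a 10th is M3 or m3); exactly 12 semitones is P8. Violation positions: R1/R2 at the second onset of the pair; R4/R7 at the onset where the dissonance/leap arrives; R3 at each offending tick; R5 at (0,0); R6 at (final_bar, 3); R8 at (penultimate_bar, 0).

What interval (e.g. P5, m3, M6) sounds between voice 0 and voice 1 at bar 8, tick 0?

voice 0=A3 voice 1=F4 -> m6

m6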